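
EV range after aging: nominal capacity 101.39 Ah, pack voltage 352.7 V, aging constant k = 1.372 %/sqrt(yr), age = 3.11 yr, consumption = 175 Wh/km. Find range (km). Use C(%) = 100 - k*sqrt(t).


Step 1: capacity retention = 100 - 1.372 * sqrt(3.11) = 100 - 1.372 * 1.7635 = 97.58%
Step 2: C_now = 101.39 * 97.58/100 = 98.936 Ah
Step 3: E_pack = V * C_now = 352.7 * 98.936 = 34895 Wh
Step 4: range = E_pack / consumption = 34895 / 175 = 199.4 km

199.4 km


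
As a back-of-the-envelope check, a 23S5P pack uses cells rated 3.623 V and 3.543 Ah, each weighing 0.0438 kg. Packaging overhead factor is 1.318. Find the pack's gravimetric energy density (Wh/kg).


Step 1: V_pack = 23 * 3.623 = 83.329 V
Step 2: C_pack = 5 * 3.543 = 17.715 Ah
Step 3: E_pack = V_pack * C_pack = 83.329 * 17.715 = 1476.2 Wh
Step 4: m_pack = 23 * 5 * 0.0438 * 1.318 = 6.6388 kg
Step 5: ED = E_pack / m_pack = 1476.2 / 6.6388 = 222.4 Wh/kg

222.4 Wh/kg


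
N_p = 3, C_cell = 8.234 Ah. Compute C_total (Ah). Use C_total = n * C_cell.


C_total = 3 * 8.234 = 24.702 Ah

24.702 Ah


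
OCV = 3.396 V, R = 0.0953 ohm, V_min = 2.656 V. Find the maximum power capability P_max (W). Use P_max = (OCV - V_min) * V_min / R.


dV = OCV - V_min = 0.74 V (so I_max = dV / R)
P_max = dV * V_min / R = 0.74 * 2.656 / 0.0953 = 20.62 W

20.62 W


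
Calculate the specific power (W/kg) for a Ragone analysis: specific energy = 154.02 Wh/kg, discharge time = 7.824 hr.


P_specific = E / t = 154.02 / 7.824 = 19.69 W/kg

19.69 W/kg


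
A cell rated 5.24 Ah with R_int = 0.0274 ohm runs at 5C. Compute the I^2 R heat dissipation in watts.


Step 1: I = C_rate * capacity = 5 * 5.24 = 26.2 A
Step 2: Q = I^2 * R = 26.2^2 * 0.0274 = 686.44 * 0.0274 = 18.81 W

18.81 W


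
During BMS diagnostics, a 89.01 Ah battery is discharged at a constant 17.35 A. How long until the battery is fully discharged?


t = capacity / current = 89.01 / 17.35 = 5.130 hr

5.130 hr


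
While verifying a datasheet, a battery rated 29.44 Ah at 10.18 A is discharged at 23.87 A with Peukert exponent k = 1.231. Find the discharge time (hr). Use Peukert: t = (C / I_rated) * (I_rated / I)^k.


Step 1: t_rated = C / I_rated = 29.44 / 10.18 = 2.8919 hr
Step 2: ratio = 10.18 / 23.87 = 0.42648
Step 3: ratio^k = 0.42648^1.231 = 0.35027
Step 4: t = t_rated * ratio^k = 2.8919 * 0.35027 = 1.013 hr

1.013 hr


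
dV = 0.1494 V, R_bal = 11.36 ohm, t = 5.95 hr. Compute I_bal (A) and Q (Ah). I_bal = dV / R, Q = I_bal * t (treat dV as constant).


First, Ohm's law: I_bal = 0.1494 V / 11.36 ohm = 0.013151 A
Then Q = I * t = 0.013151 A * 5.95 hr = 0.07825 Ah

I=0.013151 A, Q=0.07825 Ah


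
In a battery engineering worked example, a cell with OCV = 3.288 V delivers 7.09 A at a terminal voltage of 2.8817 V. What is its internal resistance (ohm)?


R = (OCV - V) / I = (3.288 - 2.8817) / 7.09 = 0.05731 ohm

0.05731 ohm


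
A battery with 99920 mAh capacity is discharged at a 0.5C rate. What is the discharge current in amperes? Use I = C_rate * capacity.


Convert: capacity = 99920 mAh = 99.92 Ah
At 0.5C: I = 0.5 * 99.92 Ah = 49.96 A

49.96 A


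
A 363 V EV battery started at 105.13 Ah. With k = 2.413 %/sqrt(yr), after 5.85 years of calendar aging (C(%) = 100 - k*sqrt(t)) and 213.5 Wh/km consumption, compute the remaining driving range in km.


Step 1: capacity retention = 100 - 2.413 * sqrt(5.85) = 100 - 2.413 * 2.4187 = 94.164%
Step 2: C_now = 105.13 * 94.164/100 = 98.995 Ah
Step 3: E_pack = V * C_now = 363 * 98.995 = 35935 Wh
Step 4: range = E_pack / consumption = 35935 / 213.5 = 168.3 km

168.3 km


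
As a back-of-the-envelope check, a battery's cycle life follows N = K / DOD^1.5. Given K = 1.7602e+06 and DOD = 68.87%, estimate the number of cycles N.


DOD^1.5 = 571.54
N = K / DOD^1.5 = 1.7602e+06 / 571.54 = 3080

3080 cycles


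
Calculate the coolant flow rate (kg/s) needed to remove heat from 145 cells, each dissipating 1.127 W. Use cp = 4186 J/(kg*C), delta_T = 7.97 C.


Step 1: Total heat Q = 145 * 1.127 W = 163.42 W
Step 2: denom = cp * dT = 4186 * 7.97 = 33362
Step 3: m_dot = 163.42 / 33362 = 0.004898 kg/s

0.004898 kg/s


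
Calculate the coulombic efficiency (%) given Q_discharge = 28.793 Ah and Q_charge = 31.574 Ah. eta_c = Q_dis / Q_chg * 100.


Coulombic efficiency = 28.793/31.574 * 100% = 91.19%

91.19%


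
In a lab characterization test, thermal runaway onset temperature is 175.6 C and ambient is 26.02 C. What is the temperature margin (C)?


Safety margin = 175.6 C - 26.02 C = 149.58 C

149.58 C


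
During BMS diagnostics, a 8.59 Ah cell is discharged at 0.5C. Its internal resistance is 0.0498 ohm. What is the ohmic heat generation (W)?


Step 1: I = C_rate * capacity = 0.5 * 8.59 = 4.295 A
Step 2: Q = I^2 * R = 4.295^2 * 0.0498 = 18.447 * 0.0498 = 0.9187 W

0.9187 W


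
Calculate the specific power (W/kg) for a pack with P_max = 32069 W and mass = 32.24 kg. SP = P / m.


Specific power = 32069 W / 32.24 kg = 994.7 W/kg

994.7 W/kg


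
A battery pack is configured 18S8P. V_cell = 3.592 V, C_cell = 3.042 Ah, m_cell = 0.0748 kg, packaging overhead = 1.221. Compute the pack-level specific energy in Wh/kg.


Step 1: V_pack = 18 * 3.592 = 64.656 V
Step 2: C_pack = 8 * 3.042 = 24.336 Ah
Step 3: E_pack = V_pack * C_pack = 64.656 * 24.336 = 1573.5 Wh
Step 4: m_pack = 18 * 8 * 0.0748 * 1.221 = 13.152 kg
Step 5: ED = E_pack / m_pack = 1573.5 / 13.152 = 119.6 Wh/kg

119.6 Wh/kg


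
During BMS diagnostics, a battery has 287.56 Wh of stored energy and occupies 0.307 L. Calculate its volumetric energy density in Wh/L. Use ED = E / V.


ED = E / V = 287.56 / 0.307 = 936.7 Wh/L

936.7 Wh/L


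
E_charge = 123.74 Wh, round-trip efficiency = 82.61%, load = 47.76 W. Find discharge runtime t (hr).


Step 1: E_discharge = eta/100 * E_charge = 82.61/100 * 123.74 = 102.22 Wh
Step 2: t = E_discharge / P = 102.22 / 47.76 = 2.140 hr

2.140 hr


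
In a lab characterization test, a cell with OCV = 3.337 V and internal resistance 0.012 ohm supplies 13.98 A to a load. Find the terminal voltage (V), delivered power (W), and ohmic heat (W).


Step 1: V_terminal = OCV - I*R = 3.337 - 13.98 * 0.012 = 3.1692 V
Step 2: P_out = V_terminal * I = 3.1692 * 13.98 = 44.31 W
Step 3: Q = I^2 * R = 13.98^2 * 0.012 = 2.345 W

V=3.1692 V, P=44.31 W, Q=2.345 W


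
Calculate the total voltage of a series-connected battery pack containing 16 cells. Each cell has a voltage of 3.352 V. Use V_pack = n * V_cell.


With 16 cells in series at 3.352 V each, V_pack = 53.632 V

53.632 V


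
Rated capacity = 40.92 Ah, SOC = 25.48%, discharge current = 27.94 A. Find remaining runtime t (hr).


Step 1: remaining = SOC/100 * C_total = 25.48/100 * 40.92 = 10.426 Ah
Step 2: t = remaining / I = 10.426 / 27.94 = 0.3732 hr

0.3732 hr


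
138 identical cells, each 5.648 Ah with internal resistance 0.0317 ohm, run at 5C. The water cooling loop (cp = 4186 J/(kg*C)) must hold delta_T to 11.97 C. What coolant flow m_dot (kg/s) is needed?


Step 1: I = 5 * 5.648 = 28.24 A
Step 2: Q_cell = I^2 * R = 28.24^2 * 0.0317 = 25.281 W
Step 3: Q_total = 138 * 25.281 = 3488.8 W
Step 4: m_dot = Q_total / (cp * dT) = 3488.8 / (4186 * 11.97) = 0.06963 kg/s

0.06963 kg/s


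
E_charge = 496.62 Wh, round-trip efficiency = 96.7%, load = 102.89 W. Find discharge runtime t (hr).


Step 1: E_discharge = eta/100 * E_charge = 96.7/100 * 496.62 = 480.23 Wh
Step 2: t = E_discharge / P = 480.23 / 102.89 = 4.667 hr

4.667 hr


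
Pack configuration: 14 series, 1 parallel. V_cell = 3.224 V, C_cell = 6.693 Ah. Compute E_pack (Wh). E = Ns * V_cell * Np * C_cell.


V_pack = 14 * 3.224 = 45.136 V
C_pack = 1 * 6.693 = 6.693 Ah
E = V_pack * C_pack = 45.136 * 6.693 = 302.1 Wh

302.1 Wh


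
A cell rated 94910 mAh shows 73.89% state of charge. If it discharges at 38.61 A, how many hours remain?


Convert: C_total = 94910 mAh = 94.91 Ah
Step 1: remaining = SOC/100 * C_total = 73.89/100 * 94.91 = 70.129 Ah
Step 2: t = remaining / I = 70.129 / 38.61 = 1.816 hr

1.816 hr


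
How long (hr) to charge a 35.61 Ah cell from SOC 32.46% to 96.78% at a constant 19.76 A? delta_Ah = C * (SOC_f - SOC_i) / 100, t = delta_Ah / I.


delta_Ah = 35.61 * (96.78 - 32.46) / 100 = 22.904 Ah
t = delta_Ah / I = 22.904 / 19.76 = 1.159 hr

1.159 hr


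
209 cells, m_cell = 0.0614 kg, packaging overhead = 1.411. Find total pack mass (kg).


Cell mass sum = 209 * 0.0614 = 12.833 kg
With overhead 1.411: m_pack = 12.833 * 1.411 = 18.11 kg

18.11 kg


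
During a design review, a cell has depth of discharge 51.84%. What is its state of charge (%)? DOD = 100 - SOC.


SOC = 100 - DOD = 100 - 51.84 = 48.16%

48.16%


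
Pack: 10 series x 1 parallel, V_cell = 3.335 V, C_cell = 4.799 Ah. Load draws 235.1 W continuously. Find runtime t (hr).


Step 1: E_pack = Ns * V_cell * Np * C_cell = 10 * 3.335 * 1 * 4.799 = 160.05 Wh
Step 2: t = E_pack / P = 160.05 / 235.1 = 0.6808 hr

0.6808 hr


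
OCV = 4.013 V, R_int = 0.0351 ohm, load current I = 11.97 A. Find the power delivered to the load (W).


Step 1: V_terminal = OCV - I*R = 4.013 - 11.97 * 0.0351 = 3.5929 V
Step 2: P_out = V_terminal * I = 3.5929 * 11.97 = 43.01 W

43.01 W


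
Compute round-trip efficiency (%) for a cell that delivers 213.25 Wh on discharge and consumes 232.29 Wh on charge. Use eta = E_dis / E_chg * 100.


eta_e = E_dis / E_chg * 100 = 213.25 / 232.29 * 100 = 91.80%

91.80%


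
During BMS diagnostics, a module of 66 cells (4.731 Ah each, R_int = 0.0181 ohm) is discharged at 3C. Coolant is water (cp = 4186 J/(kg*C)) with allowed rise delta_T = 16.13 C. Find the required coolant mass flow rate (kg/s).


Step 1: I = 3 * 4.731 = 14.193 A
Step 2: Q_cell = I^2 * R = 14.193^2 * 0.0181 = 3.6461 W
Step 3: Q_total = 66 * 3.6461 = 240.64 W
Step 4: m_dot = Q_total / (cp * dT) = 240.64 / (4186 * 16.13) = 0.003564 kg/s

0.003564 kg/s


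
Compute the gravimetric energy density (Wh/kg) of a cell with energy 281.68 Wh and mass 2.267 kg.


Specific energy = 281.68 Wh / 2.267 kg = 124.3 Wh/kg

124.3 Wh/kg


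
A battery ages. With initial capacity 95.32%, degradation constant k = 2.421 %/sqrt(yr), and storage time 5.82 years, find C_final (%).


Step 1: sqrt(5.82 yr) = 2.4125
Step 2: drop = 2.421 * 2.4125 = 5.8407
Step 3: C_final = 95.32 - 5.8407 = 89.48%

89.48%


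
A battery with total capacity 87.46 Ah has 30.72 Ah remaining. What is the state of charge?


SOC% = 30.72 / 87.46 * 100 = 35.12%

35.12%


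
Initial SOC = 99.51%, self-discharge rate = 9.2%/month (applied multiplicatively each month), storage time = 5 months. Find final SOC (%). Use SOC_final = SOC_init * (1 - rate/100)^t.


Monthly retention factor = 1 - 9.2/100 = 0.908
Over 5 months: factor^5 = 0.6172
SOC_final = 99.51 * 0.6172 = 61.42%

61.42%


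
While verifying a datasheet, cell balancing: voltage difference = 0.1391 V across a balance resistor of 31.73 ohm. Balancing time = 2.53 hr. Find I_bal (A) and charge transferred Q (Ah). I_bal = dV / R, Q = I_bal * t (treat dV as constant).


I_bal = dV / R = 0.1391 / 31.73 = 0.0043839 A
Q = I_bal * t = 0.0043839 * 2.53 = 0.01109 Ah

I=0.0043839 A, Q=0.01109 Ah


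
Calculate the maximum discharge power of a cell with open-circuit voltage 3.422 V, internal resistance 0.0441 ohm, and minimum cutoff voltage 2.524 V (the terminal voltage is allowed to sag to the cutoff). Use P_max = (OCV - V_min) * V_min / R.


P_max = (OCV - V_min) * V_min / R = (3.422 - 2.524) * 2.524 / 0.0441 = 0.898 * 2.524 / 0.0441 = 51.40 W

51.40 W


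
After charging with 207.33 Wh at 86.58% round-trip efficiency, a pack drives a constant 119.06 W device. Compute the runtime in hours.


Step 1: E_discharge = eta/100 * E_charge = 86.58/100 * 207.33 = 179.51 Wh
Step 2: t = E_discharge / P = 179.51 / 119.06 = 1.508 hr

1.508 hr


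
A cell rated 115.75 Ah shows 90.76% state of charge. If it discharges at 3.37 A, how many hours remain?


Step 1: remaining = SOC/100 * C_total = 90.76/100 * 115.75 = 105.05 Ah
Step 2: t = remaining / I = 105.05 / 3.37 = 31.17 hr

31.17 hr


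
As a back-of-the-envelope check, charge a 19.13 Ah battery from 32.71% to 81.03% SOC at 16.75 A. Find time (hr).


delta_Ah = 19.13 * (81.03 - 32.71) / 100 = 9.2436 Ah
t = delta_Ah / I = 9.2436 / 16.75 = 0.5519 hr

0.5519 hr


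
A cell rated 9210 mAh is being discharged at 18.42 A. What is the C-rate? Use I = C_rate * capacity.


Convert: capacity = 9210 mAh = 9.21 Ah
C_rate = I / capacity = 18.42 / 9.21 = 2C

2C


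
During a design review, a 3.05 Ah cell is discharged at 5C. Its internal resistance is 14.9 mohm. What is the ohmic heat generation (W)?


Convert: R = 14.9 mohm = 0.0149 ohm
Step 1: I = C_rate * capacity = 5 * 3.05 = 15.25 A
Step 2: Q = I^2 * R = 15.25^2 * 0.0149 = 232.56 * 0.0149 = 3.465 W

3.465 W


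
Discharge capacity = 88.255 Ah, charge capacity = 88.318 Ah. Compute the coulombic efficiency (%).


eta_c = Q_dis / Q_chg * 100 = 88.255 / 88.318 * 100 = 99.93%

99.93%


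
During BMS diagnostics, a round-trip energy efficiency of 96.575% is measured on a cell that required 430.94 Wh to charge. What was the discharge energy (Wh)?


E_dis = eta/100 * E_chg = 96.575/100 * 430.94 = 416.2 Wh

416.2 Wh


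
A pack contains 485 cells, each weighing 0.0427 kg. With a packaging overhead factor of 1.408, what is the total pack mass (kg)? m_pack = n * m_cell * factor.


m_pack = n * m_cell * overhead = 485 * 0.0427 * 1.408 = 29.16 kg

29.16 kg


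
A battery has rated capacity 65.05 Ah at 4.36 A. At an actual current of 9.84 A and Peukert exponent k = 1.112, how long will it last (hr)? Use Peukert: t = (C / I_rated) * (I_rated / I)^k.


t_rated = C / I_rated = 65.05 / 4.36 = 14.92 hr
(I_rated/I)^k = (0.44309)^1.112 = 0.40448
t = t_rated * (I_rated/I)^k = 14.92 * 0.40448 = 6.035 hr

6.035 hr


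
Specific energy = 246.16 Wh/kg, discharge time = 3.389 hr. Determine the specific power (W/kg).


P_specific = E / t = 246.16 / 3.389 = 72.63 W/kg

72.63 W/kg


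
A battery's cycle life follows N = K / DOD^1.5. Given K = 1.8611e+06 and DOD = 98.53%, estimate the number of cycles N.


Step 1: DOD^1.5 = 98.53^1.5 = 978.03
Step 2: N = 1.8611e+06 / 978.03 = 1903 cycles

1903 cycles


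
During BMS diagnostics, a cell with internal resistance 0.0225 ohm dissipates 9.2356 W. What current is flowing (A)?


I = sqrt(Q / R) = sqrt(9.2356 / 0.0225) = sqrt(410.47) = 20.26 A

20.26 A


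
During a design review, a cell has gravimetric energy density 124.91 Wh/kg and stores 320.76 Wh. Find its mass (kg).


m = E / ED = 320.76 / 124.91 = 2.568 kg

2.568 kg


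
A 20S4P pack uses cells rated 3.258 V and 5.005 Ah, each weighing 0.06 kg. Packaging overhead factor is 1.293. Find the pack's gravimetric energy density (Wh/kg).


Step 1: V_pack = 20 * 3.258 = 65.16 V
Step 2: C_pack = 4 * 5.005 = 20.02 Ah
Step 3: E_pack = V_pack * C_pack = 65.16 * 20.02 = 1304.5 Wh
Step 4: m_pack = 20 * 4 * 0.06 * 1.293 = 6.2064 kg
Step 5: ED = E_pack / m_pack = 1304.5 / 6.2064 = 210.2 Wh/kg

210.2 Wh/kg


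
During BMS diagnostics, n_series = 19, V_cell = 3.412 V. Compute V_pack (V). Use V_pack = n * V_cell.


With 19 cells in series at 3.412 V each, V_pack = 64.828 V

64.828 V


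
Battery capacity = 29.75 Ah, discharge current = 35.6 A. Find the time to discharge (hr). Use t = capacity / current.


Runtime = 29.75 Ah / 35.6 A = 0.8357 hr

0.8357 hr


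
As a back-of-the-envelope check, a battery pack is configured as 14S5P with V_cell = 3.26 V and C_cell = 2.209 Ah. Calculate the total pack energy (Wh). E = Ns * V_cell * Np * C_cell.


E = Ns * Vcell * Np * Ccell = 14 * 3.26 * 5 * 2.209 = 504.1 Wh

504.1 Wh


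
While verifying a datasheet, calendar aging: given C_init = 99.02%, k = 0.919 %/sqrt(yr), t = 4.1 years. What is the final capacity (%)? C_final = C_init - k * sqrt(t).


Step 1: sqrt(4.1 yr) = 2.0248
Step 2: drop = 0.919 * 2.0248 = 1.8608
Step 3: C_final = 99.02 - 1.8608 = 97.16%

97.16%


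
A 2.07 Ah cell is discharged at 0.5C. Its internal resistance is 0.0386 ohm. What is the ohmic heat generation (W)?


Step 1: I = C_rate * capacity = 0.5 * 2.07 = 1.035 A
Step 2: Q = I^2 * R = 1.035^2 * 0.0386 = 1.0712 * 0.0386 = 0.04135 W

0.04135 W


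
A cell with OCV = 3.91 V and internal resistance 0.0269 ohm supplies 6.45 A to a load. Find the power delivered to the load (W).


Step 1: V_terminal = OCV - I*R = 3.91 - 6.45 * 0.0269 = 3.7365 V
Step 2: P_out = V_terminal * I = 3.7365 * 6.45 = 24.10 W

24.10 W


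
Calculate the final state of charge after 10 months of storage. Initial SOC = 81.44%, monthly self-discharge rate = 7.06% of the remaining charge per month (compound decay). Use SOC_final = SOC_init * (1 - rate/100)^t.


decay = (1 - 7.06/100)^10 = 0.48087
SOC_final = 81.44 * 0.48087 = 39.16%

39.16%


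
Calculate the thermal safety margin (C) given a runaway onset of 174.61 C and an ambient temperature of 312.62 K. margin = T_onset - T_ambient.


Convert: T_ambient = 312.62 K = 39.47 C
margin = 174.61 - 39.47 = 135.14 C

135.14 C


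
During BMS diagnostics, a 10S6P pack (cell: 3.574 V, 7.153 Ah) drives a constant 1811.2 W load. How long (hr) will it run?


Step 1: E_pack = Ns * V_cell * Np * C_cell = 10 * 3.574 * 6 * 7.153 = 1533.9 Wh
Step 2: t = E_pack / P = 1533.9 / 1811.2 = 0.8469 hr

0.8469 hr


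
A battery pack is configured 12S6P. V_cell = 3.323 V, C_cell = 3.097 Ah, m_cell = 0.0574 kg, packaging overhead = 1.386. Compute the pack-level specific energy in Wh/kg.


Step 1: V_pack = 12 * 3.323 = 39.876 V
Step 2: C_pack = 6 * 3.097 = 18.582 Ah
Step 3: E_pack = V_pack * C_pack = 39.876 * 18.582 = 740.98 Wh
Step 4: m_pack = 12 * 6 * 0.0574 * 1.386 = 5.7281 kg
Step 5: ED = E_pack / m_pack = 740.98 / 5.7281 = 129.4 Wh/kg

129.4 Wh/kg


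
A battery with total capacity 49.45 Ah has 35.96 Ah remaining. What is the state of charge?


SOC = (remaining / total) * 100 = (35.96 / 49.45) * 100 = 72.72%

72.72%


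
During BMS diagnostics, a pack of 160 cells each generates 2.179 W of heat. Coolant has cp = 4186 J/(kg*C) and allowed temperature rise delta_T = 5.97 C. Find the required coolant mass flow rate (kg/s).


Q_total = 160 * 2.179 = 348.64 W
m_dot = Q_total / (cp * dT) = 348.64 / (4186 * 5.97) = 0.01395 kg/s

0.01395 kg/s


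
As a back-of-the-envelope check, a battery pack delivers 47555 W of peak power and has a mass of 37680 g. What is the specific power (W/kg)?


Convert: m = 37680 g = 37.68 kg
Specific power = 47555 W / 37.68 kg = 1262 W/kg

1262 W/kg


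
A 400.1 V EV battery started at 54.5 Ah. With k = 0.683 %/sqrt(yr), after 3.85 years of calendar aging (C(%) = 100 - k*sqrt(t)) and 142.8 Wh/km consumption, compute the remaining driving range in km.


Step 1: capacity retention = 100 - 0.683 * sqrt(3.85) = 100 - 0.683 * 1.9621 = 98.66%
Step 2: C_now = 54.5 * 98.66/100 = 53.77 Ah
Step 3: E_pack = V * C_now = 400.1 * 53.77 = 21513 Wh
Step 4: range = E_pack / consumption = 21513 / 142.8 = 150.7 km

150.7 km


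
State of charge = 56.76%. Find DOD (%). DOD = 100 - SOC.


Complement of SOC: DOD = 100% - 56.76% = 43.24%

43.24%


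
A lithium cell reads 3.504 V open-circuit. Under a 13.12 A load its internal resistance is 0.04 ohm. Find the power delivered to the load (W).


Step 1: V_terminal = OCV - I*R = 3.504 - 13.12 * 0.04 = 2.9792 V
Step 2: P_out = V_terminal * I = 2.9792 * 13.12 = 39.09 W

39.09 W


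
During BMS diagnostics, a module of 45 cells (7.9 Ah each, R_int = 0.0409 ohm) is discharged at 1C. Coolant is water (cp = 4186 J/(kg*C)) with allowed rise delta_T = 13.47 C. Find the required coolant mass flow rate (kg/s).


Step 1: I = 1 * 7.9 = 7.9 A
Step 2: Q_cell = I^2 * R = 7.9^2 * 0.0409 = 2.5526 W
Step 3: Q_total = 45 * 2.5526 = 114.87 W
Step 4: m_dot = Q_total / (cp * dT) = 114.87 / (4186 * 13.47) = 0.002037 kg/s

0.002037 kg/s


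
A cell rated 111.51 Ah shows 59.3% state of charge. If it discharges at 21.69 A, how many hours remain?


Step 1: remaining = SOC/100 * C_total = 59.3/100 * 111.51 = 66.125 Ah
Step 2: t = remaining / I = 66.125 / 21.69 = 3.049 hr

3.049 hr


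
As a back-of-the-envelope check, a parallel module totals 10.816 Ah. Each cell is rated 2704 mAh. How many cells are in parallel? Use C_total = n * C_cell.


Convert: C_cell = 2704 mAh = 2.704 Ah
n = C_total / C_cell = 10.816 / 2.704 = 4

4


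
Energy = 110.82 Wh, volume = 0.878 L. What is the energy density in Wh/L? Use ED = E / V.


ED = E / V = 110.82 / 0.878 = 126.2 Wh/L

126.2 Wh/L


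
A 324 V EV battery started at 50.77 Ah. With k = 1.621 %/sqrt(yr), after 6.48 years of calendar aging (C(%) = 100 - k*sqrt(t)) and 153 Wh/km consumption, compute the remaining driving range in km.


Step 1: capacity retention = 100 - 1.621 * sqrt(6.48) = 100 - 1.621 * 2.5456 = 95.874%
Step 2: C_now = 50.77 * 95.874/100 = 48.675 Ah
Step 3: E_pack = V * C_now = 324 * 48.675 = 15771 Wh
Step 4: range = E_pack / consumption = 15771 / 153 = 103.1 km

103.1 km


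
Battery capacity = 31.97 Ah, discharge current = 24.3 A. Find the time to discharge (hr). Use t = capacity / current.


Runtime = 31.97 Ah / 24.3 A = 1.316 hr

1.316 hr


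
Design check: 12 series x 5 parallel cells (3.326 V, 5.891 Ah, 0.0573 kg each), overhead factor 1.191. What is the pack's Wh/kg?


Step 1: V_pack = 12 * 3.326 = 39.912 V
Step 2: C_pack = 5 * 5.891 = 29.455 Ah
Step 3: E_pack = V_pack * C_pack = 39.912 * 29.455 = 1175.6 Wh
Step 4: m_pack = 12 * 5 * 0.0573 * 1.191 = 4.0947 kg
Step 5: ED = E_pack / m_pack = 1175.6 / 4.0947 = 287.1 Wh/kg

287.1 Wh/kg


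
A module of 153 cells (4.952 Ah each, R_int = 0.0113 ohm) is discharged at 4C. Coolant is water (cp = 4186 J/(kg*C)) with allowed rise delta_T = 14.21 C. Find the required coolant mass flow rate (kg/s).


Step 1: I = 4 * 4.952 = 19.808 A
Step 2: Q_cell = I^2 * R = 19.808^2 * 0.0113 = 4.4336 W
Step 3: Q_total = 153 * 4.4336 = 678.34 W
Step 4: m_dot = Q_total / (cp * dT) = 678.34 / (4186 * 14.21) = 0.01140 kg/s

0.01140 kg/s


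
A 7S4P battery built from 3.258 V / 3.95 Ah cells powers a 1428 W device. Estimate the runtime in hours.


Step 1: E_pack = Ns * V_cell * Np * C_cell = 7 * 3.258 * 4 * 3.95 = 360.33 Wh
Step 2: t = E_pack / P = 360.33 / 1428 = 0.2523 hr

0.2523 hr


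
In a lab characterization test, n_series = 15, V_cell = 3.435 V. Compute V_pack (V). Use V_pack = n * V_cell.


With 15 cells in series at 3.435 V each, V_pack = 51.525 V

51.525 V


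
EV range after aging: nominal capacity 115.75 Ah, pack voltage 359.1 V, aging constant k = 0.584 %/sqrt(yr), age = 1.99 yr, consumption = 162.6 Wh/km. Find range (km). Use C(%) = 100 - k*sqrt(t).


Step 1: capacity retention = 100 - 0.584 * sqrt(1.99) = 100 - 0.584 * 1.4107 = 99.176%
Step 2: C_now = 115.75 * 99.176/100 = 114.8 Ah
Step 3: E_pack = V * C_now = 359.1 * 114.8 = 41225 Wh
Step 4: range = E_pack / consumption = 41225 / 162.6 = 253.5 km

253.5 km


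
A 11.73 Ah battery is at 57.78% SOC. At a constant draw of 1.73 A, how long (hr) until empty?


Step 1: remaining = SOC/100 * C_total = 57.78/100 * 11.73 = 6.7776 Ah
Step 2: t = remaining / I = 6.7776 / 1.73 = 3.918 hr

3.918 hr


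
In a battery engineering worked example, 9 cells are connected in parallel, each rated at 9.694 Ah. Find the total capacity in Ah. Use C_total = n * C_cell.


Parallel capacities add: 9 * 9.694 Ah = 87.246 Ah

87.246 Ah


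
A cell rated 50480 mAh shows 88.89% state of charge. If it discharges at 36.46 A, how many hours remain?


Convert: C_total = 50480 mAh = 50.48 Ah
Step 1: remaining = SOC/100 * C_total = 88.89/100 * 50.48 = 44.872 Ah
Step 2: t = remaining / I = 44.872 / 36.46 = 1.231 hr

1.231 hr


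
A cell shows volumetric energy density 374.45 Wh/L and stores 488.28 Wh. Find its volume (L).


V = E / ED = 488.28 / 374.45 = 1.304 L

1.304 L


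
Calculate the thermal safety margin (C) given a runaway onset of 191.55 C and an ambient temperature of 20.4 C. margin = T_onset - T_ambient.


Safety margin = 191.55 C - 20.4 C = 171.15 C

171.15 C


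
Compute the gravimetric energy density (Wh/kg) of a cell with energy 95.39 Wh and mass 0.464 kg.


ED = E / m = 95.39 / 0.464 = 205.6 Wh/kg

205.6 Wh/kg


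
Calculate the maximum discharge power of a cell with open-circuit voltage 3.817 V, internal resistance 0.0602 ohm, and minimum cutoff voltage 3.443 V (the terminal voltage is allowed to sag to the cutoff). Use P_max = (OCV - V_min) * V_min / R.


P_max = (OCV - V_min) * V_min / R = (3.817 - 3.443) * 3.443 / 0.0602 = 0.374 * 3.443 / 0.0602 = 21.39 W

21.39 W


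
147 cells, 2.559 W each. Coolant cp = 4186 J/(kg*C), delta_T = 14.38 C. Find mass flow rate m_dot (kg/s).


Q_total = 147 * 2.559 = 376.17 W
m_dot = Q_total / (cp * dT) = 376.17 / (4186 * 14.38) = 0.006249 kg/s

0.006249 kg/s


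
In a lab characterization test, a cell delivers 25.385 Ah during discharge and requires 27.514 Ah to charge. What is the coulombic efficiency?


eta_c = Q_dis / Q_chg * 100 = 25.385 / 27.514 * 100 = 92.26%

92.26%


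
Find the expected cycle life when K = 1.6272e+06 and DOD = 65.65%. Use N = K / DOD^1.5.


Step 1: DOD^1.5 = 65.65^1.5 = 531.93
Step 2: N = 1.6272e+06 / 531.93 = 3059 cycles

3059 cycles


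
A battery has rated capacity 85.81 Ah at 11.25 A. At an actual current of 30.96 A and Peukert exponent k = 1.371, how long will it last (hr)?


t_rated = C / I_rated = 85.81 / 11.25 = 7.6276 hr
(I_rated/I)^k = (0.36337)^1.371 = 0.2496
t = t_rated * (I_rated/I)^k = 7.6276 * 0.2496 = 1.904 hr

1.904 hr


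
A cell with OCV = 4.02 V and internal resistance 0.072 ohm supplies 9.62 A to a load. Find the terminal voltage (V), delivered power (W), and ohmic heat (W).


Step 1: V_terminal = OCV - I*R = 4.02 - 9.62 * 0.072 = 3.3274 V
Step 2: P_out = V_terminal * I = 3.3274 * 9.62 = 32.01 W
Step 3: Q = I^2 * R = 9.62^2 * 0.072 = 6.663 W

V=3.3274 V, P=32.01 W, Q=6.663 W


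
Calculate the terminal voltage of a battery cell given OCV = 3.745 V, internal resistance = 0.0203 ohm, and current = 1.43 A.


V = OCV - I*R = 3.745 - 1.43 * 0.0203 = 3.716 V

3.716 V


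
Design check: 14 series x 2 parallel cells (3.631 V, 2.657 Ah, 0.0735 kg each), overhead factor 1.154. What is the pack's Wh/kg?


Step 1: V_pack = 14 * 3.631 = 50.834 V
Step 2: C_pack = 2 * 2.657 = 5.314 Ah
Step 3: E_pack = V_pack * C_pack = 50.834 * 5.314 = 270.13 Wh
Step 4: m_pack = 14 * 2 * 0.0735 * 1.154 = 2.3749 kg
Step 5: ED = E_pack / m_pack = 270.13 / 2.3749 = 113.7 Wh/kg

113.7 Wh/kg


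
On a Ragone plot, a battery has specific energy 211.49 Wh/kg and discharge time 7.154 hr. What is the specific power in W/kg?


Specific power = 211.49 Wh/kg / 7.154 hr = 29.56 W/kg

29.56 W/kg


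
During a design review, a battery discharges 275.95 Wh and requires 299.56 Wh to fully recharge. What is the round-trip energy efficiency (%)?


Round-trip efficiency = 275.95/299.56 * 100% = 92.12%

92.12%


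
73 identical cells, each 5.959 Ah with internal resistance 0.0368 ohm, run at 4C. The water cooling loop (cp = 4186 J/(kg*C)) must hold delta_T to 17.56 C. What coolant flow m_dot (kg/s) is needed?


Step 1: I = 4 * 5.959 = 23.836 A
Step 2: Q_cell = I^2 * R = 23.836^2 * 0.0368 = 20.908 W
Step 3: Q_total = 73 * 20.908 = 1526.3 W
Step 4: m_dot = Q_total / (cp * dT) = 1526.3 / (4186 * 17.56) = 0.02076 kg/s

0.02076 kg/s


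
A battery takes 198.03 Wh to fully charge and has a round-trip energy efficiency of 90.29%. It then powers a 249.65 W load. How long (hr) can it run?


Step 1: E_discharge = eta/100 * E_charge = 90.29/100 * 198.03 = 178.8 Wh
Step 2: t = E_discharge / P = 178.8 / 249.65 = 0.7162 hr

0.7162 hr


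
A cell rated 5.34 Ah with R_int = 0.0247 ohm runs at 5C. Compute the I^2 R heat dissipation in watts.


Step 1: I = C_rate * capacity = 5 * 5.34 = 26.7 A
Step 2: Q = I^2 * R = 26.7^2 * 0.0247 = 712.89 * 0.0247 = 17.61 W

17.61 W


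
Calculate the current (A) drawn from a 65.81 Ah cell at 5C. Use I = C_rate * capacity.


I = C_rate * capacity = 5 * 65.81 = 329.05 A

329.05 A


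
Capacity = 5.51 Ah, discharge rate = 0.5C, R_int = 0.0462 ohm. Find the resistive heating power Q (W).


Step 1: I = C_rate * capacity = 0.5 * 5.51 = 2.755 A
Step 2: Q = I^2 * R = 2.755^2 * 0.0462 = 7.59 * 0.0462 = 0.3507 W

0.3507 W


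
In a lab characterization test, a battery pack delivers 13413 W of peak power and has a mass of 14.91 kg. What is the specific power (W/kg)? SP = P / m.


SP = P / m = 13413 / 14.91 = 899.6 W/kg

899.6 W/kg


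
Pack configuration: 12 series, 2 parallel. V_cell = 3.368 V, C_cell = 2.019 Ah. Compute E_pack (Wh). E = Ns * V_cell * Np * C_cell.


V_pack = 12 * 3.368 = 40.416 V
C_pack = 2 * 2.019 = 4.038 Ah
E = V_pack * C_pack = 40.416 * 4.038 = 163.2 Wh

163.2 Wh


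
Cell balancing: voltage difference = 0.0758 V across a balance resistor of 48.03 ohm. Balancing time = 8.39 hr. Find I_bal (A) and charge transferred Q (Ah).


First, Ohm's law: I_bal = 0.0758 V / 48.03 ohm = 0.0015782 A
Then Q = I * t = 0.0015782 A * 8.39 hr = 0.01324 Ah

I=0.0015782 A, Q=0.01324 Ah


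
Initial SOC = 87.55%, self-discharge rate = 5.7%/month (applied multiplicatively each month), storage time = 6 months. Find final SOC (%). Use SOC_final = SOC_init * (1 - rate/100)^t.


Monthly retention factor = 1 - 5.7/100 = 0.943
Over 6 months: factor^6 = 0.70319
SOC_final = 87.55 * 0.70319 = 61.56%

61.56%


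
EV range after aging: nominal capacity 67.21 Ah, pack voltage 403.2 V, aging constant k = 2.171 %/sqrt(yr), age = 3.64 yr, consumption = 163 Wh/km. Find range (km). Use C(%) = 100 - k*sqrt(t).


Step 1: capacity retention = 100 - 2.171 * sqrt(3.64) = 100 - 2.171 * 1.9079 = 95.858%
Step 2: C_now = 67.21 * 95.858/100 = 64.426 Ah
Step 3: E_pack = V * C_now = 403.2 * 64.426 = 25977 Wh
Step 4: range = E_pack / consumption = 25977 / 163 = 159.4 km

159.4 km


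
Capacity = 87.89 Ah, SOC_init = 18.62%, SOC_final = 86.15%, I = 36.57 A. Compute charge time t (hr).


delta_Ah = 87.89 * (86.15 - 18.62) / 100 = 59.352 Ah
t = delta_Ah / I = 59.352 / 36.57 = 1.623 hr

1.623 hr


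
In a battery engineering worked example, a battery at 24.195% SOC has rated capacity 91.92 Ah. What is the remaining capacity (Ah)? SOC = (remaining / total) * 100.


remaining = SOC / 100 * total = 24.195 / 100 * 91.92 = 22.24 Ah

22.24 Ah


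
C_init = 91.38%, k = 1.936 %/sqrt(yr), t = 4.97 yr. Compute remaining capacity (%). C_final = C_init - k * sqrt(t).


Step 1: sqrt(4.97 yr) = 2.2293
Step 2: drop = 1.936 * 2.2293 = 4.3159
Step 3: C_final = 91.38 - 4.3159 = 87.06%

87.06%


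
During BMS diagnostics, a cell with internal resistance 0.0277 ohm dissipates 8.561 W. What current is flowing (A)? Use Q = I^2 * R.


I = sqrt(Q / R) = sqrt(8.561 / 0.0277) = sqrt(309.06) = 17.58 A

17.58 A


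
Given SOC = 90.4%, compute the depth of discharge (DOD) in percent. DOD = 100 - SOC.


DOD = 100 - SOC = 100 - 90.4 = 9.6%

9.6%


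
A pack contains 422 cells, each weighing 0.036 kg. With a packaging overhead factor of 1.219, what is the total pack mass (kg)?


Cell mass sum = 422 * 0.036 = 15.192 kg
With overhead 1.219: m_pack = 15.192 * 1.219 = 18.52 kg

18.52 kg


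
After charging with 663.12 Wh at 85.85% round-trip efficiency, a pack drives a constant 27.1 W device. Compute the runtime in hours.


Step 1: E_discharge = eta/100 * E_charge = 85.85/100 * 663.12 = 569.29 Wh
Step 2: t = E_discharge / P = 569.29 / 27.1 = 21.01 hr

21.01 hr


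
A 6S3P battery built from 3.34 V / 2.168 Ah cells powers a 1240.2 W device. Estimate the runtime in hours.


Step 1: E_pack = Ns * V_cell * Np * C_cell = 6 * 3.34 * 3 * 2.168 = 130.34 Wh
Step 2: t = E_pack / P = 130.34 / 1240.2 = 0.1051 hr

0.1051 hr


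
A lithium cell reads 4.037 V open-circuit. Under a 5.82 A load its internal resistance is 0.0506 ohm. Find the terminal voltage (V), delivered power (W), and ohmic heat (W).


Step 1: V_terminal = OCV - I*R = 4.037 - 5.82 * 0.0506 = 3.7425 V
Step 2: P_out = V_terminal * I = 3.7425 * 5.82 = 21.78 W
Step 3: Q = I^2 * R = 5.82^2 * 0.0506 = 1.714 W

V=3.7425 V, P=21.78 W, Q=1.714 W


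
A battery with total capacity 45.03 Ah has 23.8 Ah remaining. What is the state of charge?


SOC% = 23.8 / 45.03 * 100 = 52.85%

52.85%


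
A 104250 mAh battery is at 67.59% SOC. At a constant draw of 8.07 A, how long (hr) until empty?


Convert: C_total = 104250 mAh = 104.25 Ah
Step 1: remaining = SOC/100 * C_total = 67.59/100 * 104.25 = 70.463 Ah
Step 2: t = remaining / I = 70.463 / 8.07 = 8.731 hr

8.731 hr


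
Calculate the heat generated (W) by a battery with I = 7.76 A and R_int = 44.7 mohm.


Convert: R = 44.7 mohm = 0.0447 ohm
Q = I^2 * R = 7.76^2 * 0.0447 = 2.692 W

2.692 W


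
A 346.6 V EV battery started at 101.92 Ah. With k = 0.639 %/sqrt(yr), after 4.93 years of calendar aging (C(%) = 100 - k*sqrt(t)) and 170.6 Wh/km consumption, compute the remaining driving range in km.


Step 1: capacity retention = 100 - 0.639 * sqrt(4.93) = 100 - 0.639 * 2.2204 = 98.581%
Step 2: C_now = 101.92 * 98.581/100 = 100.47 Ah
Step 3: E_pack = V * C_now = 346.6 * 100.47 = 34823 Wh
Step 4: range = E_pack / consumption = 34823 / 170.6 = 204.1 km

204.1 km


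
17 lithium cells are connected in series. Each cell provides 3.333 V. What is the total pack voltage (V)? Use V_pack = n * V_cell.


With 17 cells in series at 3.333 V each, V_pack = 56.661 V

56.661 V


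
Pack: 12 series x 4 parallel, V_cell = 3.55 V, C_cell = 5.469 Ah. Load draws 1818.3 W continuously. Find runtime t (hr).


Step 1: E_pack = Ns * V_cell * Np * C_cell = 12 * 3.55 * 4 * 5.469 = 931.92 Wh
Step 2: t = E_pack / P = 931.92 / 1818.3 = 0.5125 hr

0.5125 hr


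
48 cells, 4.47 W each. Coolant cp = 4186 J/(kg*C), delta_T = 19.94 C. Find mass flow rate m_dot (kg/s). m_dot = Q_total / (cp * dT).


Q_total = 48 * 4.47 = 214.56 W
m_dot = Q_total / (cp * dT) = 214.56 / (4186 * 19.94) = 0.002571 kg/s

0.002571 kg/s


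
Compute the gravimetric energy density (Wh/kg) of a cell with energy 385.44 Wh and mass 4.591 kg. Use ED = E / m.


ED = E / m = 385.44 / 4.591 = 83.96 Wh/kg

83.96 Wh/kg


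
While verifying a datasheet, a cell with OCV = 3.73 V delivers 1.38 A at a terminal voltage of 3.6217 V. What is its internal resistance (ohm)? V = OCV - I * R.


R = (OCV - V) / I = (3.73 - 3.6217) / 1.38 = 0.07848 ohm

0.07848 ohm


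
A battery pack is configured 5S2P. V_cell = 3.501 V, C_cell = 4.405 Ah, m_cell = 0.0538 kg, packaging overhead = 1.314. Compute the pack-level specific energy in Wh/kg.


Step 1: V_pack = 5 * 3.501 = 17.505 V
Step 2: C_pack = 2 * 4.405 = 8.81 Ah
Step 3: E_pack = V_pack * C_pack = 17.505 * 8.81 = 154.22 Wh
Step 4: m_pack = 5 * 2 * 0.0538 * 1.314 = 0.70693 kg
Step 5: ED = E_pack / m_pack = 154.22 / 0.70693 = 218.2 Wh/kg

218.2 Wh/kg


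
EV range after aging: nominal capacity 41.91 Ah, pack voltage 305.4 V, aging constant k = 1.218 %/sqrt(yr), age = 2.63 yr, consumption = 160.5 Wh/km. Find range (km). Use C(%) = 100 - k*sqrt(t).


Step 1: capacity retention = 100 - 1.218 * sqrt(2.63) = 100 - 1.218 * 1.6217 = 98.025%
Step 2: C_now = 41.91 * 98.025/100 = 41.082 Ah
Step 3: E_pack = V * C_now = 305.4 * 41.082 = 12546 Wh
Step 4: range = E_pack / consumption = 12546 / 160.5 = 78.17 km

78.17 km


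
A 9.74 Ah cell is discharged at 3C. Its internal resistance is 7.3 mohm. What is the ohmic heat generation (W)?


Convert: R = 7.3 mohm = 0.0073 ohm
Step 1: I = C_rate * capacity = 3 * 9.74 = 29.22 A
Step 2: Q = I^2 * R = 29.22^2 * 0.0073 = 853.81 * 0.0073 = 6.233 W

6.233 W


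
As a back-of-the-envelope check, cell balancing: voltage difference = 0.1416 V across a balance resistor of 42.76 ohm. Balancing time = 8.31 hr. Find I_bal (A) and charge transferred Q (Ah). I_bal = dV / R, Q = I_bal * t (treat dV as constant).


First, Ohm's law: I_bal = 0.1416 V / 42.76 ohm = 0.0033115 A
Then Q = I * t = 0.0033115 A * 8.31 hr = 0.02752 Ah

I=0.0033115 A, Q=0.02752 Ah


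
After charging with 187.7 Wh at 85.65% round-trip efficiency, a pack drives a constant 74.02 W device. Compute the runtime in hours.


Step 1: E_discharge = eta/100 * E_charge = 85.65/100 * 187.7 = 160.77 Wh
Step 2: t = E_discharge / P = 160.77 / 74.02 = 2.172 hr

2.172 hr


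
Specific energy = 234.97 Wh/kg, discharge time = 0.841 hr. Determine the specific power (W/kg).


Specific power = 234.97 Wh/kg / 0.841 hr = 279.4 W/kg

279.4 W/kg


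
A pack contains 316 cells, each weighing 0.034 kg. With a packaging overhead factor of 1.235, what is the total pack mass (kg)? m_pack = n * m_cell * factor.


Cell mass sum = 316 * 0.034 = 10.744 kg
With overhead 1.235: m_pack = 10.744 * 1.235 = 13.27 kg

13.27 kg


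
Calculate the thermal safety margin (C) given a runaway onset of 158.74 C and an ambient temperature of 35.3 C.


Safety margin = 158.74 C - 35.3 C = 123.44 C

123.44 C


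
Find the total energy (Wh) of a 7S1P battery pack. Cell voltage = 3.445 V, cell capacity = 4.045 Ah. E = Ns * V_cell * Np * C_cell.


V_pack = 7 * 3.445 = 24.115 V
C_pack = 1 * 4.045 = 4.045 Ah
E = V_pack * C_pack = 24.115 * 4.045 = 97.55 Wh

97.55 Wh


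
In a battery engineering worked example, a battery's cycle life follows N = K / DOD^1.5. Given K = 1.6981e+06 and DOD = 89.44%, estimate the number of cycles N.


DOD^1.5 = 845.86
N = K / DOD^1.5 = 1.6981e+06 / 845.86 = 2008

2008 cycles


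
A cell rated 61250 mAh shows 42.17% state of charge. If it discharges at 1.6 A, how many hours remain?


Convert: C_total = 61250 mAh = 61.25 Ah
Step 1: remaining = SOC/100 * C_total = 42.17/100 * 61.25 = 25.829 Ah
Step 2: t = remaining / I = 25.829 / 1.6 = 16.14 hr

16.14 hr


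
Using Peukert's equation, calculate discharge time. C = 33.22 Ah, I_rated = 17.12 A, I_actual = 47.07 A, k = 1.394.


Step 1: t_rated = C / I_rated = 33.22 / 17.12 = 1.9404 hr
Step 2: ratio = 17.12 / 47.07 = 0.36371
Step 3: ratio^k = 0.36371^1.394 = 0.24417
Step 4: t = t_rated * ratio^k = 1.9404 * 0.24417 = 0.4738 hr

0.4738 hr


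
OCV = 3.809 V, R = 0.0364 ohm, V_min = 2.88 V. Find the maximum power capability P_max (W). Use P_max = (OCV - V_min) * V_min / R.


dV = OCV - V_min = 0.929 V (so I_max = dV / R)
P_max = dV * V_min / R = 0.929 * 2.88 / 0.0364 = 73.50 W

73.50 W


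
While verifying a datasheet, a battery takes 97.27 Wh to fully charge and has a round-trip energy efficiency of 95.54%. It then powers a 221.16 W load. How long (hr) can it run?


Step 1: E_discharge = eta/100 * E_charge = 95.54/100 * 97.27 = 92.932 Wh
Step 2: t = E_discharge / P = 92.932 / 221.16 = 0.4202 hr

0.4202 hr


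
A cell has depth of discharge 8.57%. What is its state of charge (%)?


SOC = 100 - DOD = 100 - 8.57 = 91.43%

91.43%


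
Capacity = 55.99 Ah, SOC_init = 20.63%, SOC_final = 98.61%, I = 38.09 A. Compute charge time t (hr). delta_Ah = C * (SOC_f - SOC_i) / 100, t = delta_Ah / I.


Step 1: dSOC = 98.61% - 20.63% = 77.98%
Step 2: delta_Ah = 55.99 * 77.98 / 100 = 43.661 Ah
Step 3: t = 43.661 / 38.09 = 1.146 hr

1.146 hr


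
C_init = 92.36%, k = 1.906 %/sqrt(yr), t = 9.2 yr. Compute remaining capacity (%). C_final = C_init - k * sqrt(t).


sqrt(t) = sqrt(9.2) = 3.0332
C_final = 92.36 - 1.906 * 3.0332 = 86.58%

86.58%


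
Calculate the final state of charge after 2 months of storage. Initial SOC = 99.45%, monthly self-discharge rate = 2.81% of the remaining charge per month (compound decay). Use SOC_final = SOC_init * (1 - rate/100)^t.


decay = (1 - 2.81/100)^2 = 0.94459
SOC_final = 99.45 * 0.94459 = 93.94%

93.94%


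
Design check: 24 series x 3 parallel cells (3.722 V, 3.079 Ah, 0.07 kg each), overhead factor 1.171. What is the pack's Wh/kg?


Step 1: V_pack = 24 * 3.722 = 89.328 V
Step 2: C_pack = 3 * 3.079 = 9.237 Ah
Step 3: E_pack = V_pack * C_pack = 89.328 * 9.237 = 825.12 Wh
Step 4: m_pack = 24 * 3 * 0.07 * 1.171 = 5.9018 kg
Step 5: ED = E_pack / m_pack = 825.12 / 5.9018 = 139.8 Wh/kg

139.8 Wh/kg
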